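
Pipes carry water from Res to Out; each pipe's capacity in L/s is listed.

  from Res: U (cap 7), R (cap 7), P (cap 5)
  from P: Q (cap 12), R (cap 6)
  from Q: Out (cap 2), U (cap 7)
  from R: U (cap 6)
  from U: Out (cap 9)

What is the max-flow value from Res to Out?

11

Augment Res→U→Out: bottleneck 7, flow now 7.
Augment Res→P→Q→Out: bottleneck 2, flow now 9.
Augment Res→R→U→Out: bottleneck 2, flow now 11.
No augmenting path remains; maximum flow = 11.
In the residual graph, reachable from Res: {Res, P, Q, R, U}.
Min-cut edges: Q→Out (2), U→Out (9); capacity 2 + 9 = 11.
This cut is saturated, so no flow can exceed 11.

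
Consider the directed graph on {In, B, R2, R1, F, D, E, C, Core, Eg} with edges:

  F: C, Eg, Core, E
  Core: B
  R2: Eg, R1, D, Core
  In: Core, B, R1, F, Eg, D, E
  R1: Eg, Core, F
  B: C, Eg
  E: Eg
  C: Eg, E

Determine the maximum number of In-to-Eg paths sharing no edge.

6

Assign every edge capacity 1; by Menger, the answer equals the max flow.
Path In→Eg (+1); total 1.
Path In→B→Eg (+1); total 2.
Path In→R1→Eg (+1); total 3.
Path In→F→Eg (+1); total 4.
Path In→E→Eg (+1); total 5.
Path In→Core→B→C→Eg (+1); total 6.
No residual In→Eg path; max flow = 6.
Certifying cut of size 6: {In→B, In→Core, In→E, In→Eg, In→F, In→R1}.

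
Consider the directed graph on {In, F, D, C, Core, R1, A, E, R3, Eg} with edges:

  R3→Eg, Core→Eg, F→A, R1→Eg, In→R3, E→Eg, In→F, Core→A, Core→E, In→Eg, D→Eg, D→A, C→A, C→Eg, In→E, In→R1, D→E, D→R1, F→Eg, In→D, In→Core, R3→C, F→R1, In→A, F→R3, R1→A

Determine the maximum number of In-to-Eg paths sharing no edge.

Assign every edge capacity 1; by Menger, the answer equals the max flow.
Path In→Eg (+1); total 1.
Path In→F→Eg (+1); total 2.
Path In→D→Eg (+1); total 3.
Path In→Core→Eg (+1); total 4.
Path In→R1→Eg (+1); total 5.
Path In→E→Eg (+1); total 6.
Path In→R3→Eg (+1); total 7.
No residual In→Eg path; max flow = 7.
Certifying cut of size 7: {In→Core, In→D, In→E, In→Eg, In→F, In→R1, In→R3}.

7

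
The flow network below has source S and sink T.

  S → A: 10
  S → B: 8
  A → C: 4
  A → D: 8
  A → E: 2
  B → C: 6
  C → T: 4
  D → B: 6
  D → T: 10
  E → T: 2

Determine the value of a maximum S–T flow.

Augment S→A→C→T: bottleneck 4, flow now 4.
Augment S→A→D→T: bottleneck 6, flow now 10.
Augment S→B→C→A→D→T: bottleneck 2, flow now 12. (uses reverse residual edge)
Augment S→B→C→A→E→T: bottleneck 2, flow now 14. (uses reverse residual edge)
No augmenting path remains; maximum flow = 14.
In the residual graph, reachable from S: {S, B, C}.
Min-cut edges: S→A (10), C→T (4); capacity 10 + 4 = 14.
This cut is saturated, so no flow can exceed 14.

14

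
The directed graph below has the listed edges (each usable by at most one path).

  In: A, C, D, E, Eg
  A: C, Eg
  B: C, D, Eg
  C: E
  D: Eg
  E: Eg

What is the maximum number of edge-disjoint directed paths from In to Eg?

Assign every edge capacity 1; by Menger, the answer equals the max flow.
Path In→Eg (+1); total 1.
Path In→A→Eg (+1); total 2.
Path In→D→Eg (+1); total 3.
Path In→E→Eg (+1); total 4.
No residual In→Eg path; max flow = 4.
Certifying cut of size 4: {E→Eg, In→A, In→D, In→Eg}.

4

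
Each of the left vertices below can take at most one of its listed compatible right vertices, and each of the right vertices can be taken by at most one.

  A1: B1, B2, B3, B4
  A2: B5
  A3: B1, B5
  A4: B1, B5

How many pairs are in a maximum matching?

3

Unit-capacity flow: source→left, listed edges, right→sink; max matching = max flow.
Augmenting path A1→B1 (+1); matched 1.
Augmenting path A2→B5 (+1); matched 2.
Augmenting path A3→B1→A1→B2 (+1); matched 3.
No augmenting path remains; maximum matching = 3.
König certificate: {A1, B1, B5} is a vertex cover of size 3 (every listed pair touches it), so no matching can be larger.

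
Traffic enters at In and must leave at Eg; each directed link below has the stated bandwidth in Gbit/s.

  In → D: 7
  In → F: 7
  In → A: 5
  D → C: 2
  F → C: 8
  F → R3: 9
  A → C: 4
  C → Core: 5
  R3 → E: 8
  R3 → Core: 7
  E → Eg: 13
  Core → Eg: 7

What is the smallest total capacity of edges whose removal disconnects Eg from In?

Augment In→D→C→Core→Eg: bottleneck 2, flow now 2.
Augment In→F→C→Core→Eg: bottleneck 3, flow now 5.
Augment In→F→R3→E→Eg: bottleneck 4, flow now 9.
Augment In→A→C→F→R3→E→Eg: bottleneck 3, flow now 12. (uses reverse residual edge)
No augmenting path remains; maximum flow = 12.
By max-flow min-cut, the minimum cut capacity equals the max flow.
In the residual graph, reachable from In: {In, D, A, C}.
Min-cut edges: In→F (7), C→Core (5); capacity 7 + 5 = 12.

12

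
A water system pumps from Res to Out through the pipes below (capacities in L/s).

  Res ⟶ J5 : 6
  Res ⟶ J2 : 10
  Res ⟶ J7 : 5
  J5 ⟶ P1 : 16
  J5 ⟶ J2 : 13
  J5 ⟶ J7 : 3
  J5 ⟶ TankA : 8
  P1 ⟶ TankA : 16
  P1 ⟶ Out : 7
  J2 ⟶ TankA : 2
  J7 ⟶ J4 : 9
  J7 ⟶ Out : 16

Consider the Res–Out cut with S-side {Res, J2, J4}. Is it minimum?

Given cut capacity: 6 + 5 + 2 = 13.
Augment Res→J7→Out: bottleneck 5, flow now 5.
Augment Res→J5→P1→Out: bottleneck 6, flow now 11.
No augmenting path remains; maximum flow = 11.
In the residual graph, reachable from Res: {Res, J2, TankA}.
Min-cut edges: Res→J5 (6), Res→J7 (5); capacity 6 + 5 = 11.
Cut capacity 13 exceeds the max flow 11, so it is not minimum.

No — its capacity is 13, but the minimum cut has capacity 11.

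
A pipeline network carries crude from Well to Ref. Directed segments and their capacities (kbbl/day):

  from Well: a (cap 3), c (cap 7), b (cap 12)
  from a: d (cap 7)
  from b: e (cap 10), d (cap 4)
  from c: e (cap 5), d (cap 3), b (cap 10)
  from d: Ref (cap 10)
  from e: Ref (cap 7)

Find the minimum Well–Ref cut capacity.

17

Augment Well→a→d→Ref: bottleneck 3, flow now 3.
Augment Well→b→d→Ref: bottleneck 4, flow now 7.
Augment Well→b→e→Ref: bottleneck 7, flow now 14.
Augment Well→c→d→Ref: bottleneck 3, flow now 17.
No augmenting path remains; maximum flow = 17.
By max-flow min-cut, the minimum cut capacity equals the max flow.
In the residual graph, reachable from Well: {Well, b, c, e}.
Min-cut edges: Well→a (3), b→d (4), c→d (3), e→Ref (7); capacity 3 + 4 + 3 + 7 = 17.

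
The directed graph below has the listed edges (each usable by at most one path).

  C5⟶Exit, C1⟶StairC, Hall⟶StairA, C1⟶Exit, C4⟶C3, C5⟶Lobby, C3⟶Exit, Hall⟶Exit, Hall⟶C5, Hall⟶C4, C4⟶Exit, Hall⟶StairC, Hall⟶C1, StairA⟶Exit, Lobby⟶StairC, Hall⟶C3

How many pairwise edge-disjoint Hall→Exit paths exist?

6

Assign every edge capacity 1; by Menger, the answer equals the max flow.
Path Hall→Exit (+1); total 1.
Path Hall→C1→Exit (+1); total 2.
Path Hall→StairA→Exit (+1); total 3.
Path Hall→C4→Exit (+1); total 4.
Path Hall→C5→Exit (+1); total 5.
Path Hall→C3→Exit (+1); total 6.
No residual Hall→Exit path; max flow = 6.
Certifying cut of size 6: {Hall→C1, Hall→C3, Hall→C4, Hall→C5, Hall→Exit, Hall→StairA}.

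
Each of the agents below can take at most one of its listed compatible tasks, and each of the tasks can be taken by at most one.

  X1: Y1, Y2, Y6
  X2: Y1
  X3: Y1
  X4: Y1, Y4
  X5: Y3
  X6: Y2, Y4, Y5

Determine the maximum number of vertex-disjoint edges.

Unit-capacity flow: source→left, listed edges, right→sink; max matching = max flow.
Augmenting path X1→Y1 (+1); matched 1.
Augmenting path X4→Y4 (+1); matched 2.
Augmenting path X5→Y3 (+1); matched 3.
Augmenting path X6→Y2 (+1); matched 4.
Augmenting path X2→Y1→X1→Y6 (+1); matched 5.
No augmenting path remains; maximum matching = 5.
König certificate: {X1, X4, X5, X6, Y1} is a vertex cover of size 5 (every listed pair touches it), so no matching can be larger.

5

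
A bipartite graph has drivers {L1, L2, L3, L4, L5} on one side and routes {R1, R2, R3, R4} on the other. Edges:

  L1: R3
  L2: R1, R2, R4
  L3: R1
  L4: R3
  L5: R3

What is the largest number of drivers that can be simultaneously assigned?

Unit-capacity flow: source→left, listed edges, right→sink; max matching = max flow.
Augmenting path L1→R3 (+1); matched 1.
Augmenting path L2→R1 (+1); matched 2.
Augmenting path L3→R1→L2→R2 (+1); matched 3.
No augmenting path remains; maximum matching = 3.
König certificate: {L2, L3, R3} is a vertex cover of size 3 (every listed pair touches it), so no matching can be larger.

3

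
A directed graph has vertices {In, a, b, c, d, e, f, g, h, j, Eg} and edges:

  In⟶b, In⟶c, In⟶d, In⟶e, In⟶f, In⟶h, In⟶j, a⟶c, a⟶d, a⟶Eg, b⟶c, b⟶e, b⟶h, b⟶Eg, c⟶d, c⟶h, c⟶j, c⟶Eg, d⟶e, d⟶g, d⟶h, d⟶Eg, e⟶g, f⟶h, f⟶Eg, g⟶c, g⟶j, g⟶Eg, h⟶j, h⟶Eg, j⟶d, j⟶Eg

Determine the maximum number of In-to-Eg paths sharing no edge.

7

Assign every edge capacity 1; by Menger, the answer equals the max flow.
Path In→b→Eg (+1); total 1.
Path In→c→Eg (+1); total 2.
Path In→d→Eg (+1); total 3.
Path In→f→Eg (+1); total 4.
Path In→h→Eg (+1); total 5.
Path In→j→Eg (+1); total 6.
Path In→e→g→Eg (+1); total 7.
No residual In→Eg path; max flow = 7.
Certifying cut of size 7: {In→b, In→c, In→d, In→e, In→f, In→h, In→j}.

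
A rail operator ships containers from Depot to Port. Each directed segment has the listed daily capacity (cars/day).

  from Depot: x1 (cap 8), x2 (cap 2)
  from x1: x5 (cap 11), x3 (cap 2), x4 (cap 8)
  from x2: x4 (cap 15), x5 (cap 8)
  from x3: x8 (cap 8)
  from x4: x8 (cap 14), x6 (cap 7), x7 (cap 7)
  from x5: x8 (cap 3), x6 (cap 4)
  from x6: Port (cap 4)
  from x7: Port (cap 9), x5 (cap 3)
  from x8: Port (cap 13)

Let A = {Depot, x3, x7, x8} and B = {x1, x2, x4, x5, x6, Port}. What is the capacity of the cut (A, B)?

35

Edges leaving {Depot, x3, x7, x8}: Depot→x1 (8), Depot→x2 (2), x7→x5 (3), x7→Port (9), x8→Port (13).
Cut capacity = 8 + 2 + 3 + 9 + 13 = 35.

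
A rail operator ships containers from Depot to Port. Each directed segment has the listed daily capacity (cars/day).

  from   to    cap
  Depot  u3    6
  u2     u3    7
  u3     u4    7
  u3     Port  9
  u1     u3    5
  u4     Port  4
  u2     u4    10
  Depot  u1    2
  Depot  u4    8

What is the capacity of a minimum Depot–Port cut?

Augment Depot→u3→Port: bottleneck 6, flow now 6.
Augment Depot→u4→Port: bottleneck 4, flow now 10.
Augment Depot→u1→u3→Port: bottleneck 2, flow now 12.
No augmenting path remains; maximum flow = 12.
By max-flow min-cut, the minimum cut capacity equals the max flow.
In the residual graph, reachable from Depot: {Depot, u4}.
Min-cut edges: Depot→u1 (2), Depot→u3 (6), u4→Port (4); capacity 2 + 6 + 4 = 12.

12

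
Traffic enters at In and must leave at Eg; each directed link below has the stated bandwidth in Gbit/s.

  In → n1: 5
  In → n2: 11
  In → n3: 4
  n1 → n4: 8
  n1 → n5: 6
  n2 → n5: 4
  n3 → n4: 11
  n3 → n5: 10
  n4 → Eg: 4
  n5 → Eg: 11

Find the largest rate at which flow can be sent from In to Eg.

Augment In→n1→n4→Eg: bottleneck 4, flow now 4.
Augment In→n1→n5→Eg: bottleneck 1, flow now 5.
Augment In→n2→n5→Eg: bottleneck 4, flow now 9.
Augment In→n3→n5→Eg: bottleneck 4, flow now 13.
No augmenting path remains; maximum flow = 13.
In the residual graph, reachable from In: {In, n2}.
Min-cut edges: In→n1 (5), In→n3 (4), n2→n5 (4); capacity 5 + 4 + 4 = 13.
This cut is saturated, so no flow can exceed 13.

13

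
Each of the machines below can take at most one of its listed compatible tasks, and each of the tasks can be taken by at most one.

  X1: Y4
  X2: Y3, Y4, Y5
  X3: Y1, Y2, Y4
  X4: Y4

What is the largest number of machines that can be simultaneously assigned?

3

Unit-capacity flow: source→left, listed edges, right→sink; max matching = max flow.
Augmenting path X1→Y4 (+1); matched 1.
Augmenting path X2→Y3 (+1); matched 2.
Augmenting path X3→Y1 (+1); matched 3.
No augmenting path remains; maximum matching = 3.
König certificate: {X2, X3, Y4} is a vertex cover of size 3 (every listed pair touches it), so no matching can be larger.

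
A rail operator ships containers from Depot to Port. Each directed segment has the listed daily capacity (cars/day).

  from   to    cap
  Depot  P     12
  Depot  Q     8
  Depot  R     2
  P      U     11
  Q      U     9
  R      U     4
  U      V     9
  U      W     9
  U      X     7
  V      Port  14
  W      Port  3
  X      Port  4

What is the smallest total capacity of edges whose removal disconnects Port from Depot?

16

Augment Depot→P→U→V→Port: bottleneck 9, flow now 9.
Augment Depot→P→U→W→Port: bottleneck 2, flow now 11.
Augment Depot→Q→U→W→Port: bottleneck 1, flow now 12.
Augment Depot→Q→U→X→Port: bottleneck 4, flow now 16.
No augmenting path remains; maximum flow = 16.
By max-flow min-cut, the minimum cut capacity equals the max flow.
In the residual graph, reachable from Depot: {Depot, P, Q, R, U, W, X}.
Min-cut edges: U→V (9), W→Port (3), X→Port (4); capacity 9 + 3 + 4 = 16.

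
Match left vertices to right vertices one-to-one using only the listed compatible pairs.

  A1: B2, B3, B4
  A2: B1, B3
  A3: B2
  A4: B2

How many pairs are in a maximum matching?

3

Unit-capacity flow: source→left, listed edges, right→sink; max matching = max flow.
Augmenting path A1→B2 (+1); matched 1.
Augmenting path A2→B1 (+1); matched 2.
Augmenting path A3→B2→A1→B3 (+1); matched 3.
No augmenting path remains; maximum matching = 3.
König certificate: {A1, A2, B2} is a vertex cover of size 3 (every listed pair touches it), so no matching can be larger.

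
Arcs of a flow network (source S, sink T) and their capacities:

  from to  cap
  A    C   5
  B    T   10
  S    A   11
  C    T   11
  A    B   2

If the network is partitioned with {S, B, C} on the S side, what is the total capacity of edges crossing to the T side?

Edges leaving {S, B, C}: S→A (11), B→T (10), C→T (11).
Cut capacity = 11 + 10 + 11 = 32.

32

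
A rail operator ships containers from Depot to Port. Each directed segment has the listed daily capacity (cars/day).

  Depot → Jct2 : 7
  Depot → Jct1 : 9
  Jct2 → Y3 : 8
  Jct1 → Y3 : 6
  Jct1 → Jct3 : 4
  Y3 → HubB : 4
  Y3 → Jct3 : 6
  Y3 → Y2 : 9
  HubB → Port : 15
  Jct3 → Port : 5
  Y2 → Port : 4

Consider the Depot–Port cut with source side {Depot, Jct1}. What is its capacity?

Edges leaving {Depot, Jct1}: Depot→Jct2 (7), Jct1→Y3 (6), Jct1→Jct3 (4).
Cut capacity = 7 + 6 + 4 = 17.

17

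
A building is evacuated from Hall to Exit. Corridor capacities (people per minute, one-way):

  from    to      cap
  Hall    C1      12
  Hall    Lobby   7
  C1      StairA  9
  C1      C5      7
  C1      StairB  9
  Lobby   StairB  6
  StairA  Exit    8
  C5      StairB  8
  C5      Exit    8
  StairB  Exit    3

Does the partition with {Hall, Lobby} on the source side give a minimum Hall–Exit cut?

No — its capacity is 18, but the minimum cut has capacity 15.

Given cut capacity: 12 + 6 = 18.
Augment Hall→C1→StairA→Exit: bottleneck 8, flow now 8.
Augment Hall→C1→C5→Exit: bottleneck 4, flow now 12.
Augment Hall→Lobby→StairB→Exit: bottleneck 3, flow now 15.
No augmenting path remains; maximum flow = 15.
In the residual graph, reachable from Hall: {Hall, Lobby, StairB}.
Min-cut edges: Hall→C1 (12), StairB→Exit (3); capacity 12 + 3 = 15.
Cut capacity 18 exceeds the max flow 15, so it is not minimum.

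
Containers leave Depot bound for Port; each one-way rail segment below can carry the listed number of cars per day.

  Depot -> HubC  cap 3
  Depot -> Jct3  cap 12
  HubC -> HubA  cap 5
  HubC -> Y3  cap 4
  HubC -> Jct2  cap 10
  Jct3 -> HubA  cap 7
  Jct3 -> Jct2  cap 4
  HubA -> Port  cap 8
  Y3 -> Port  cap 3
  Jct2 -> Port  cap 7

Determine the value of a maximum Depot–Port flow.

14

Augment Depot→HubC→HubA→Port: bottleneck 3, flow now 3.
Augment Depot→Jct3→HubA→Port: bottleneck 5, flow now 8.
Augment Depot→Jct3→Jct2→Port: bottleneck 4, flow now 12.
Augment Depot→Jct3→HubA→HubC→Y3→Port: bottleneck 2, flow now 14. (uses reverse residual edge)
No augmenting path remains; maximum flow = 14.
In the residual graph, reachable from Depot: {Depot, Jct3}.
Min-cut edges: Depot→HubC (3), Jct3→HubA (7), Jct3→Jct2 (4); capacity 3 + 7 + 4 = 14.
This cut is saturated, so no flow can exceed 14.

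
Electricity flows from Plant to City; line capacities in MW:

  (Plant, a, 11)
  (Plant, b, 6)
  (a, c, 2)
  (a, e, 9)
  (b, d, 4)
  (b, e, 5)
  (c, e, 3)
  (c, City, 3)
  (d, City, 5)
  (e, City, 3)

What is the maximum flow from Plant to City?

Augment Plant→a→c→City: bottleneck 2, flow now 2.
Augment Plant→a→e→City: bottleneck 3, flow now 5.
Augment Plant→b→d→City: bottleneck 4, flow now 9.
No augmenting path remains; maximum flow = 9.
In the residual graph, reachable from Plant: {Plant, a, b, e}.
Min-cut edges: a→c (2), b→d (4), e→City (3); capacity 2 + 4 + 3 = 9.
This cut is saturated, so no flow can exceed 9.

9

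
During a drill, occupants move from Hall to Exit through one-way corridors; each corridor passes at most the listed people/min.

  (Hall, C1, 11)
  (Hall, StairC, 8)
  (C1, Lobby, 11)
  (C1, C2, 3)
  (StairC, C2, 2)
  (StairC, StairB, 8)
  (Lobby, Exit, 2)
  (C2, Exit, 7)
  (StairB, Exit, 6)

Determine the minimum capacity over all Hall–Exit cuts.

13

Augment Hall→C1→Lobby→Exit: bottleneck 2, flow now 2.
Augment Hall→C1→C2→Exit: bottleneck 3, flow now 5.
Augment Hall→StairC→C2→Exit: bottleneck 2, flow now 7.
Augment Hall→StairC→StairB→Exit: bottleneck 6, flow now 13.
No augmenting path remains; maximum flow = 13.
By max-flow min-cut, the minimum cut capacity equals the max flow.
In the residual graph, reachable from Hall: {Hall, C1, Lobby}.
Min-cut edges: Hall→StairC (8), C1→C2 (3), Lobby→Exit (2); capacity 8 + 3 + 2 = 13.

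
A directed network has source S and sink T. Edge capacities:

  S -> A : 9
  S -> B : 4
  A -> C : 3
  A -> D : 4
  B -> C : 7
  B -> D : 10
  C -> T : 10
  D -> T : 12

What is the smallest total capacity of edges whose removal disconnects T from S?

Augment S→A→C→T: bottleneck 3, flow now 3.
Augment S→A→D→T: bottleneck 4, flow now 7.
Augment S→B→C→T: bottleneck 4, flow now 11.
No augmenting path remains; maximum flow = 11.
By max-flow min-cut, the minimum cut capacity equals the max flow.
In the residual graph, reachable from S: {S, A}.
Min-cut edges: S→B (4), A→C (3), A→D (4); capacity 4 + 3 + 4 = 11.

11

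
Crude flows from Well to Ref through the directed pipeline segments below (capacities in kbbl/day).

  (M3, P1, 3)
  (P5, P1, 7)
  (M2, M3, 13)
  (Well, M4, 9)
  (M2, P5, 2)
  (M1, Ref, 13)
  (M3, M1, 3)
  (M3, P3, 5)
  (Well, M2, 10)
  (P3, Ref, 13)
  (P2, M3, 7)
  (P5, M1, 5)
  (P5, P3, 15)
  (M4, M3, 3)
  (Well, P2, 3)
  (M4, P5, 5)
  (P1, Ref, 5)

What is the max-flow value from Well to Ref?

18

Augment Well→M4→M3→M1→Ref: bottleneck 3, flow now 3.
Augment Well→M4→P5→M1→Ref: bottleneck 5, flow now 8.
Augment Well→M2→M3→P3→Ref: bottleneck 5, flow now 13.
Augment Well→M2→M3→P1→Ref: bottleneck 3, flow now 16.
Augment Well→M2→P5→P3→Ref: bottleneck 2, flow now 18.
No augmenting path remains; maximum flow = 18.
In the residual graph, reachable from Well: {Well, M4, M2, P2, M3}.
Min-cut edges: M4→P5 (5), M2→P5 (2), M3→M1 (3), M3→P3 (5), M3→P1 (3); capacity 5 + 2 + 3 + 5 + 3 = 18.
This cut is saturated, so no flow can exceed 18.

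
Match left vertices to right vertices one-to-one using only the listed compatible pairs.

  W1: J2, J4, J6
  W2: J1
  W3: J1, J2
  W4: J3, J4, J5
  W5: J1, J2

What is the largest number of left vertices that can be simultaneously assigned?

Unit-capacity flow: source→left, listed edges, right→sink; max matching = max flow.
Augmenting path W1→J2 (+1); matched 1.
Augmenting path W2→J1 (+1); matched 2.
Augmenting path W4→J3 (+1); matched 3.
Augmenting path W3→J2→W1→J4 (+1); matched 4.
No augmenting path remains; maximum matching = 4.
König certificate: {W1, W4, J1, J2} is a vertex cover of size 4 (every listed pair touches it), so no matching can be larger.

4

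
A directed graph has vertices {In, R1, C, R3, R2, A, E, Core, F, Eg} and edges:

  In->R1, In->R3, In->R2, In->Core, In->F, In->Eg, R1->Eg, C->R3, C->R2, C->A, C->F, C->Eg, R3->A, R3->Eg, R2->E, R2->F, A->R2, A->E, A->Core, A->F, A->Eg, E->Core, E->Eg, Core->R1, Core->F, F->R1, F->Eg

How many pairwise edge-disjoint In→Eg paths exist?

Assign every edge capacity 1; by Menger, the answer equals the max flow.
Path In→Eg (+1); total 1.
Path In→R1→Eg (+1); total 2.
Path In→R3→Eg (+1); total 3.
Path In→F→Eg (+1); total 4.
Path In→R2→E→Eg (+1); total 5.
No residual In→Eg path; max flow = 5.
Certifying cut of size 5: {F→Eg, In→Eg, In→R2, In→R3, R1→Eg}.

5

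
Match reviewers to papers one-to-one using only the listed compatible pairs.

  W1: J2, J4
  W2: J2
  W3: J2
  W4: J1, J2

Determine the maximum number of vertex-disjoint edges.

Unit-capacity flow: source→left, listed edges, right→sink; max matching = max flow.
Augmenting path W1→J2 (+1); matched 1.
Augmenting path W4→J1 (+1); matched 2.
Augmenting path W2→J2→W1→J4 (+1); matched 3.
No augmenting path remains; maximum matching = 3.
König certificate: {W1, W4, J2} is a vertex cover of size 3 (every listed pair touches it), so no matching can be larger.

3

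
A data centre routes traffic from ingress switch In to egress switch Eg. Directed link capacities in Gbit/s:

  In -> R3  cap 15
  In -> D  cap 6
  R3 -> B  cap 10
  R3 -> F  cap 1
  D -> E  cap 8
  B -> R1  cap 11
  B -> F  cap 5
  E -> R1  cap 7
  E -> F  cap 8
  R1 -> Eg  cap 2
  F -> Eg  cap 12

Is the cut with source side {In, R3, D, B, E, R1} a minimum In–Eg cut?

No — its capacity is 16, but the minimum cut has capacity 14.

Given cut capacity: 1 + 5 + 8 + 2 = 16.
Augment In→R3→F→Eg: bottleneck 1, flow now 1.
Augment In→R3→B→R1→Eg: bottleneck 2, flow now 3.
Augment In→R3→B→F→Eg: bottleneck 5, flow now 8.
Augment In→D→E→F→Eg: bottleneck 6, flow now 14.
No augmenting path remains; maximum flow = 14.
In the residual graph, reachable from In: {In, R3, B, R1}.
Min-cut edges: In→D (6), R3→F (1), B→F (5), R1→Eg (2); capacity 6 + 1 + 5 + 2 = 14.
Cut capacity 16 exceeds the max flow 14, so it is not minimum.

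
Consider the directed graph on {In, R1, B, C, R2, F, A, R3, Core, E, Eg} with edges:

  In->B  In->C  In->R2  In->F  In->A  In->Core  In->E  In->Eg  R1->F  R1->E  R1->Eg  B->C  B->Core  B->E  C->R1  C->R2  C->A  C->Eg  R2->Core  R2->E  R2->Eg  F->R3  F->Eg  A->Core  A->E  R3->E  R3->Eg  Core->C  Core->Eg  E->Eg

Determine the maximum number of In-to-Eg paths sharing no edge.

7

Assign every edge capacity 1; by Menger, the answer equals the max flow.
Path In→Eg (+1); total 1.
Path In→C→Eg (+1); total 2.
Path In→R2→Eg (+1); total 3.
Path In→F→Eg (+1); total 4.
Path In→Core→Eg (+1); total 5.
Path In→E→Eg (+1); total 6.
Path In→B→C→R1→Eg (+1); total 7.
No residual In→Eg path; max flow = 7.
Certifying cut of size 7: {C→Eg, C→R1, Core→Eg, E→Eg, In→Eg, In→F, R2→Eg}.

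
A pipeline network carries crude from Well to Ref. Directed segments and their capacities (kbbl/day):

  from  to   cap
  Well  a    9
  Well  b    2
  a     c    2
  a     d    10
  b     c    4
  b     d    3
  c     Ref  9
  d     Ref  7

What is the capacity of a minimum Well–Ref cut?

Augment Well→a→c→Ref: bottleneck 2, flow now 2.
Augment Well→a→d→Ref: bottleneck 7, flow now 9.
Augment Well→b→c→Ref: bottleneck 2, flow now 11.
No augmenting path remains; maximum flow = 11.
By max-flow min-cut, the minimum cut capacity equals the max flow.
In the residual graph, reachable from Well: {Well}.
Min-cut edges: Well→a (9), Well→b (2); capacity 9 + 2 = 11.

11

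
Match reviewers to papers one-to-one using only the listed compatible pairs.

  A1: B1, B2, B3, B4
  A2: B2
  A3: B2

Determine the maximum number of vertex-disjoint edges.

Unit-capacity flow: source→left, listed edges, right→sink; max matching = max flow.
Augmenting path A1→B1 (+1); matched 1.
Augmenting path A2→B2 (+1); matched 2.
No augmenting path remains; maximum matching = 2.
König certificate: {A1, B2} is a vertex cover of size 2 (every listed pair touches it), so no matching can be larger.

2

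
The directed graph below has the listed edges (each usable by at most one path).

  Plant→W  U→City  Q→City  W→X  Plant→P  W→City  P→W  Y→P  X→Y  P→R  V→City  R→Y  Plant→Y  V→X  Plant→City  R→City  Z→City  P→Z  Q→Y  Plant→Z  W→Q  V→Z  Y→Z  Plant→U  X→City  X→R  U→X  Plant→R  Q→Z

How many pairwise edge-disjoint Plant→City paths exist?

Assign every edge capacity 1; by Menger, the answer equals the max flow.
Path Plant→City (+1); total 1.
Path Plant→R→City (+1); total 2.
Path Plant→U→City (+1); total 3.
Path Plant→W→City (+1); total 4.
Path Plant→Z→City (+1); total 5.
Path Plant→P→W→Q→City (+1); total 6.
No residual Plant→City path; max flow = 6.
Certifying cut of size 6: {P→W, Plant→City, Plant→U, Plant→W, R→City, Z→City}.

6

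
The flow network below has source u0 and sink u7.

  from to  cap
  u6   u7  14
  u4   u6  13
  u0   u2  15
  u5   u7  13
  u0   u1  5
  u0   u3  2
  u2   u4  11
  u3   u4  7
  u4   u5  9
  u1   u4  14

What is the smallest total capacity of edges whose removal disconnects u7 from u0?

18

Augment u0→u1→u4→u5→u7: bottleneck 5, flow now 5.
Augment u0→u2→u4→u5→u7: bottleneck 4, flow now 9.
Augment u0→u2→u4→u6→u7: bottleneck 7, flow now 16.
Augment u0→u3→u4→u6→u7: bottleneck 2, flow now 18.
No augmenting path remains; maximum flow = 18.
By max-flow min-cut, the minimum cut capacity equals the max flow.
In the residual graph, reachable from u0: {u0, u2}.
Min-cut edges: u0→u1 (5), u0→u3 (2), u2→u4 (11); capacity 5 + 2 + 11 = 18.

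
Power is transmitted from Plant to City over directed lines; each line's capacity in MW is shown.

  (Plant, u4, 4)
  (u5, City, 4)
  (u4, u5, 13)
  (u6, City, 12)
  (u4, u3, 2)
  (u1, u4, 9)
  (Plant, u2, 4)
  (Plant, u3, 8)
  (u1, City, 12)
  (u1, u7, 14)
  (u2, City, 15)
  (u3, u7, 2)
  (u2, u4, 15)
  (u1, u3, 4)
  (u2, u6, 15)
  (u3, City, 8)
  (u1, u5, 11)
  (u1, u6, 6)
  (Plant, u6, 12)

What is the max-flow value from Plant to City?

28

Augment Plant→u2→City: bottleneck 4, flow now 4.
Augment Plant→u3→City: bottleneck 8, flow now 12.
Augment Plant→u6→City: bottleneck 12, flow now 24.
Augment Plant→u4→u5→City: bottleneck 4, flow now 28.
No augmenting path remains; maximum flow = 28.
In the residual graph, reachable from Plant: {Plant}.
Min-cut edges: Plant→u2 (4), Plant→u3 (8), Plant→u4 (4), Plant→u6 (12); capacity 4 + 8 + 4 + 12 = 28.
This cut is saturated, so no flow can exceed 28.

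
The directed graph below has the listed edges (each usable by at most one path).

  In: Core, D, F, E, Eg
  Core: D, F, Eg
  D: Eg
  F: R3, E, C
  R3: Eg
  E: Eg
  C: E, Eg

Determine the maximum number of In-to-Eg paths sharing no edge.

Assign every edge capacity 1; by Menger, the answer equals the max flow.
Path In→Eg (+1); total 1.
Path In→Core→Eg (+1); total 2.
Path In→D→Eg (+1); total 3.
Path In→E→Eg (+1); total 4.
Path In→F→R3→Eg (+1); total 5.
No residual In→Eg path; max flow = 5.
Certifying cut of size 5: {In→Core, In→D, In→E, In→Eg, In→F}.

5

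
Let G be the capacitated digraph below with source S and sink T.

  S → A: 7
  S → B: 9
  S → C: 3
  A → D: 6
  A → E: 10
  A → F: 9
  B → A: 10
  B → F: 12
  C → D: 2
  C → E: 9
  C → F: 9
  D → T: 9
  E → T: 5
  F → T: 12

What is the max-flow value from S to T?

Augment S→A→D→T: bottleneck 6, flow now 6.
Augment S→A→E→T: bottleneck 1, flow now 7.
Augment S→B→F→T: bottleneck 9, flow now 16.
Augment S→C→D→T: bottleneck 2, flow now 18.
Augment S→C→E→T: bottleneck 1, flow now 19.
No augmenting path remains; maximum flow = 19.
In the residual graph, reachable from S: {S}.
Min-cut edges: S→A (7), S→B (9), S→C (3); capacity 7 + 9 + 3 = 19.
This cut is saturated, so no flow can exceed 19.

19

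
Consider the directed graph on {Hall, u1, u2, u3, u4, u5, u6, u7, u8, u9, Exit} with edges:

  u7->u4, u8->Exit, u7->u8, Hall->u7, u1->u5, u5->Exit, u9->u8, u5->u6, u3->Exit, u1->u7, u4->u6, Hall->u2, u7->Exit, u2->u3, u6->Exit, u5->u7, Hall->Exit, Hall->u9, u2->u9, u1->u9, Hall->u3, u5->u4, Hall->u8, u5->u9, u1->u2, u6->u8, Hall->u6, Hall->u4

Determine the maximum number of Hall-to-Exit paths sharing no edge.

Assign every edge capacity 1; by Menger, the answer equals the max flow.
Path Hall→Exit (+1); total 1.
Path Hall→u3→Exit (+1); total 2.
Path Hall→u6→Exit (+1); total 3.
Path Hall→u7→Exit (+1); total 4.
Path Hall→u8→Exit (+1); total 5.
No residual Hall→Exit path; max flow = 5.
Certifying cut of size 5: {Hall→Exit, Hall→u7, u3→Exit, u6→Exit, u8→Exit}.

5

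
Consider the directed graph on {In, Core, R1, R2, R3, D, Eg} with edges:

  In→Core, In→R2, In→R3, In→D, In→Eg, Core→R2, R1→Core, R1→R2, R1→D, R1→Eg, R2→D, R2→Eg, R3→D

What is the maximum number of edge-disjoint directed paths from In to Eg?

Assign every edge capacity 1; by Menger, the answer equals the max flow.
Path In→Eg (+1); total 1.
Path In→R2→Eg (+1); total 2.
No residual In→Eg path; max flow = 2.
Certifying cut of size 2: {In→Eg, R2→Eg}.

2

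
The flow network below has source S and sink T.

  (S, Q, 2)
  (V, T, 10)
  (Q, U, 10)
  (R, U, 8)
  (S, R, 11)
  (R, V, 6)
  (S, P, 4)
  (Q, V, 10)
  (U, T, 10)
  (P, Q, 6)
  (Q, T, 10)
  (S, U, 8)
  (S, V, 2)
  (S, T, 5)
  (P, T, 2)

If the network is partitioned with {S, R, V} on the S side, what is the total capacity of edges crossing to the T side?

Edges leaving {S, R, V}: S→P (4), S→Q (2), S→U (8), S→T (5), R→U (8), V→T (10).
Cut capacity = 4 + 2 + 8 + 5 + 8 + 10 = 37.

37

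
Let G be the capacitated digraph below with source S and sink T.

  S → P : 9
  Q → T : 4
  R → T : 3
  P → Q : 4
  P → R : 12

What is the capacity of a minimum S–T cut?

Augment S→P→Q→T: bottleneck 4, flow now 4.
Augment S→P→R→T: bottleneck 3, flow now 7.
No augmenting path remains; maximum flow = 7.
By max-flow min-cut, the minimum cut capacity equals the max flow.
In the residual graph, reachable from S: {S, P, R}.
Min-cut edges: P→Q (4), R→T (3); capacity 4 + 3 = 7.

7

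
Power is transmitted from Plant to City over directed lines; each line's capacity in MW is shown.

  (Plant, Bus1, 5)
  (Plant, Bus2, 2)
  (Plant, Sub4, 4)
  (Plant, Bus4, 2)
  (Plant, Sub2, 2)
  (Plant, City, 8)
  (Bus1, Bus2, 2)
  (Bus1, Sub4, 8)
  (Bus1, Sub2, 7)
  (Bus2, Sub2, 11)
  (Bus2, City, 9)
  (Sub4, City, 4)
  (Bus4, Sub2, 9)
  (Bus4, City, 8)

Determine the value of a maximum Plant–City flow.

18

Augment Plant→City: bottleneck 8, flow now 8.
Augment Plant→Bus2→City: bottleneck 2, flow now 10.
Augment Plant→Sub4→City: bottleneck 4, flow now 14.
Augment Plant→Bus4→City: bottleneck 2, flow now 16.
Augment Plant→Bus1→Bus2→City: bottleneck 2, flow now 18.
No augmenting path remains; maximum flow = 18.
In the residual graph, reachable from Plant: {Plant, Bus1, Sub4, Sub2}.
Min-cut edges: Plant→Bus2 (2), Plant→Bus4 (2), Plant→City (8), Bus1→Bus2 (2), Sub4→City (4); capacity 2 + 2 + 8 + 2 + 4 = 18.
This cut is saturated, so no flow can exceed 18.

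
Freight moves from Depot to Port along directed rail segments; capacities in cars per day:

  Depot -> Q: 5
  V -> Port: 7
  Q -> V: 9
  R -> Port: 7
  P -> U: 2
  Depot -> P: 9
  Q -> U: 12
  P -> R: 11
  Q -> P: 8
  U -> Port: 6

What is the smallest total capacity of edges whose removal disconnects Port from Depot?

Augment Depot→P→R→Port: bottleneck 7, flow now 7.
Augment Depot→P→U→Port: bottleneck 2, flow now 9.
Augment Depot→Q→U→Port: bottleneck 4, flow now 13.
Augment Depot→Q→V→Port: bottleneck 1, flow now 14.
No augmenting path remains; maximum flow = 14.
By max-flow min-cut, the minimum cut capacity equals the max flow.
In the residual graph, reachable from Depot: {Depot}.
Min-cut edges: Depot→P (9), Depot→Q (5); capacity 9 + 5 = 14.

14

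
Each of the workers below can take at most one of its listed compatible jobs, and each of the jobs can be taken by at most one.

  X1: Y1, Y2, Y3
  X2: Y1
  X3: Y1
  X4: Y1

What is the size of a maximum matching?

Unit-capacity flow: source→left, listed edges, right→sink; max matching = max flow.
Augmenting path X1→Y1 (+1); matched 1.
Augmenting path X2→Y1→X1→Y2 (+1); matched 2.
No augmenting path remains; maximum matching = 2.
König certificate: {X1, Y1} is a vertex cover of size 2 (every listed pair touches it), so no matching can be larger.

2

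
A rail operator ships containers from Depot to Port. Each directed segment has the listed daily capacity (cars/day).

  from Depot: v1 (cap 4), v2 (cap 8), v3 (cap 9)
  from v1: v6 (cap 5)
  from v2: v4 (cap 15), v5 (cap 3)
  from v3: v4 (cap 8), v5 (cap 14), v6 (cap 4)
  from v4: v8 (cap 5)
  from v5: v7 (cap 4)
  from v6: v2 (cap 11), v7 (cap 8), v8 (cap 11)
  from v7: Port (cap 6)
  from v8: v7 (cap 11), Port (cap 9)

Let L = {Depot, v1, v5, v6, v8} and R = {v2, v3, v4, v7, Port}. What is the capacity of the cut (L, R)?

60

Edges leaving {Depot, v1, v5, v6, v8}: Depot→v2 (8), Depot→v3 (9), v5→v7 (4), v6→v2 (11), v6→v7 (8), v8→v7 (11), v8→Port (9).
Cut capacity = 8 + 9 + 4 + 11 + 8 + 11 + 9 = 60.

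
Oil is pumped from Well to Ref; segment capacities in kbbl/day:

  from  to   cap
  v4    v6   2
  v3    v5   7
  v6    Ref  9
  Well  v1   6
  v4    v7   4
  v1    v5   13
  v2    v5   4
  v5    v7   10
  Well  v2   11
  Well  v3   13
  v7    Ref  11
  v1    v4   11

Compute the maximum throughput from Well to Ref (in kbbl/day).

13

Augment Well→v1→v4→v6→Ref: bottleneck 2, flow now 2.
Augment Well→v1→v4→v7→Ref: bottleneck 4, flow now 6.
Augment Well→v2→v5→v7→Ref: bottleneck 4, flow now 10.
Augment Well→v3→v5→v7→Ref: bottleneck 3, flow now 13.
No augmenting path remains; maximum flow = 13.
In the residual graph, reachable from Well: {Well, v1, v2, v3, v4, v5, v7}.
Min-cut edges: v4→v6 (2), v7→Ref (11); capacity 2 + 11 = 13.
This cut is saturated, so no flow can exceed 13.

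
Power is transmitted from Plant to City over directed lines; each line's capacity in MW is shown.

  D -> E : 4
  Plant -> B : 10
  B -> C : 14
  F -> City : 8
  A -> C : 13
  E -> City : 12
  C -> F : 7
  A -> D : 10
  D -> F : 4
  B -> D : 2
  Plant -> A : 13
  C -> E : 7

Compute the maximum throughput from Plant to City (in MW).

Augment Plant→A→C→E→City: bottleneck 7, flow now 7.
Augment Plant→A→C→F→City: bottleneck 6, flow now 13.
Augment Plant→B→C→F→City: bottleneck 1, flow now 14.
Augment Plant→B→D→E→City: bottleneck 2, flow now 16.
Augment Plant→B→C→A→D→E→City: bottleneck 2, flow now 18. (uses reverse residual edge)
Augment Plant→B→C→A→D→F→City: bottleneck 1, flow now 19. (uses reverse residual edge)
No augmenting path remains; maximum flow = 19.
In the residual graph, reachable from Plant: {Plant, A, B, C, D, F}.
Min-cut edges: C→E (7), D→E (4), F→City (8); capacity 7 + 4 + 8 = 19.
This cut is saturated, so no flow can exceed 19.

19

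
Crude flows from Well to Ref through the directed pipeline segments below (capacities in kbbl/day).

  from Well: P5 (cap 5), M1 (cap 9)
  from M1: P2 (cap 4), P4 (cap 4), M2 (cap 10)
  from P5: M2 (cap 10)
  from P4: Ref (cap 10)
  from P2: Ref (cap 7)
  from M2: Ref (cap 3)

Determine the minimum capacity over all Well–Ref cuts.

11

Augment Well→M1→P4→Ref: bottleneck 4, flow now 4.
Augment Well→M1→P2→Ref: bottleneck 4, flow now 8.
Augment Well→M1→M2→Ref: bottleneck 1, flow now 9.
Augment Well→P5→M2→Ref: bottleneck 2, flow now 11.
No augmenting path remains; maximum flow = 11.
By max-flow min-cut, the minimum cut capacity equals the max flow.
In the residual graph, reachable from Well: {Well, M1, P5, M2}.
Min-cut edges: M1→P4 (4), M1→P2 (4), M2→Ref (3); capacity 4 + 4 + 3 = 11.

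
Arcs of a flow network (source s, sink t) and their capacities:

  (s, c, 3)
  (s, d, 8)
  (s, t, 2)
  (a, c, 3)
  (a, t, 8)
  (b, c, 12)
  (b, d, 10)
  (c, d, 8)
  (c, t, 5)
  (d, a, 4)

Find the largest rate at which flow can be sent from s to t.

9

Augment s→t: bottleneck 2, flow now 2.
Augment s→c→t: bottleneck 3, flow now 5.
Augment s→d→a→t: bottleneck 4, flow now 9.
No augmenting path remains; maximum flow = 9.
In the residual graph, reachable from s: {s, d}.
Min-cut edges: s→c (3), s→t (2), d→a (4); capacity 3 + 2 + 4 = 9.
This cut is saturated, so no flow can exceed 9.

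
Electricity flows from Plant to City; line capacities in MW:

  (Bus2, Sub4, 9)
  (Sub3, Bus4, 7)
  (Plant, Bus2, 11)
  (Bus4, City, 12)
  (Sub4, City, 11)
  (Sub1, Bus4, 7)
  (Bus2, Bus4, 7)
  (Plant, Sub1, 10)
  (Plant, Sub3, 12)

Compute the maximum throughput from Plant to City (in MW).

21

Augment Plant→Sub1→Bus4→City: bottleneck 7, flow now 7.
Augment Plant→Sub3→Bus4→City: bottleneck 5, flow now 12.
Augment Plant→Bus2→Sub4→City: bottleneck 9, flow now 21.
No augmenting path remains; maximum flow = 21.
In the residual graph, reachable from Plant: {Plant, Sub1, Sub3, Bus2, Bus4}.
Min-cut edges: Bus2→Sub4 (9), Bus4→City (12); capacity 9 + 12 = 21.
This cut is saturated, so no flow can exceed 21.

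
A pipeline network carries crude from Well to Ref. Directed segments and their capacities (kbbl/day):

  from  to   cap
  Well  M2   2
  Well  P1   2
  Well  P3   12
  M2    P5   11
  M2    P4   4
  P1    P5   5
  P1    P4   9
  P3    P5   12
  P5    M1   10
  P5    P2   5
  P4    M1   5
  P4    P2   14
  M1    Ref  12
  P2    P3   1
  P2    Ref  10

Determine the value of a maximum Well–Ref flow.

Augment Well→M2→P5→M1→Ref: bottleneck 2, flow now 2.
Augment Well→P1→P5→M1→Ref: bottleneck 2, flow now 4.
Augment Well→P3→P5→M1→Ref: bottleneck 6, flow now 10.
Augment Well→P3→P5→P2→Ref: bottleneck 5, flow now 15.
Augment Well→P3→P5→M2→P4→M1→Ref: bottleneck 1, flow now 16. (uses reverse residual edge)
No augmenting path remains; maximum flow = 16.
In the residual graph, reachable from Well: {Well}.
Min-cut edges: Well→M2 (2), Well→P1 (2), Well→P3 (12); capacity 2 + 2 + 12 = 16.
This cut is saturated, so no flow can exceed 16.

16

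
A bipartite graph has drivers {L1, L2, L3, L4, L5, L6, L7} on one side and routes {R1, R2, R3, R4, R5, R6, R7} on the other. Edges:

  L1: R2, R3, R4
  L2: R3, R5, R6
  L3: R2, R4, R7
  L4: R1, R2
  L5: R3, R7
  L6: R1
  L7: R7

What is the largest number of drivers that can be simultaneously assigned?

6

Unit-capacity flow: source→left, listed edges, right→sink; max matching = max flow.
Augmenting path L1→R2 (+1); matched 1.
Augmenting path L2→R3 (+1); matched 2.
Augmenting path L3→R4 (+1); matched 3.
Augmenting path L4→R1 (+1); matched 4.
Augmenting path L5→R7 (+1); matched 5.
Augmenting path L7→R7→L5→R3→L2→R5 (+1); matched 6.
No augmenting path remains; maximum matching = 6.
König certificate: {L2, R1, R2, R3, R4, R7} is a vertex cover of size 6 (every listed pair touches it), so no matching can be larger.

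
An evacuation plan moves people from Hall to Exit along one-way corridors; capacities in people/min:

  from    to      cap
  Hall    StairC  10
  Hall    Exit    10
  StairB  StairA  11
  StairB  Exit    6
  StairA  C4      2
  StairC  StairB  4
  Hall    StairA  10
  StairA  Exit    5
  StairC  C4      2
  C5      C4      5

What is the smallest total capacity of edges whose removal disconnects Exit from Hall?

Augment Hall→Exit: bottleneck 10, flow now 10.
Augment Hall→StairA→Exit: bottleneck 5, flow now 15.
Augment Hall→StairC→StairB→Exit: bottleneck 4, flow now 19.
No augmenting path remains; maximum flow = 19.
By max-flow min-cut, the minimum cut capacity equals the max flow.
In the residual graph, reachable from Hall: {Hall, StairA, StairC, C4}.
Min-cut edges: Hall→Exit (10), StairA→Exit (5), StairC→StairB (4); capacity 10 + 5 + 4 = 19.

19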